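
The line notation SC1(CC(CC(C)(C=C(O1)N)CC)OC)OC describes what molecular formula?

C12H23NO3S

Heavy atoms from the SMILES: 12 C, 1 N, 3 O, 1 S.
Implicit hydrogens by atom environment:
  4 × C: 3 H each → 12
  3 × C: 2 H each → 6
  3 × C: no H
  3 × O: no H
  2 × C: 1 H each → 2
  1 × N: 2 H
  1 × S: 1 H
  Total hydrogens = 23.
Molecular formula: C12H23NO3S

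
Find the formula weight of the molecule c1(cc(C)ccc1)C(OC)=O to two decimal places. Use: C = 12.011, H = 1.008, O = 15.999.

Molecular formula: C9H10O2.
M = 9×12.011 + 10×1.008 + 2×15.999 = 150.18 g/mol.

150.18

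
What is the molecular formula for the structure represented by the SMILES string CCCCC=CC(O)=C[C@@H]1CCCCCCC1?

Heavy atoms from the SMILES: 16 C, 1 O.
Implicit hydrogens by atom environment:
  10 × C: 2 H each → 20
  4 × C: 1 H each → 4
  1 × C: 3 H
  1 × C: no H
  1 × O: 1 H
  Total hydrogens = 28.
Molecular formula: C16H28O

C16H28O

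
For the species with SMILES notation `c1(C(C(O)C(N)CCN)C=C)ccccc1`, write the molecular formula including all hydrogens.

Heavy atoms from the SMILES: 13 C, 2 N, 1 O.
Implicit hydrogens by atom environment:
  5 × C (aromatic): 1 H each → 5
  4 × C: 1 H each → 4
  3 × C: 2 H each → 6
  2 × N: 2 H each → 4
  1 × C (aromatic): no H
  1 × O: 1 H
  Total hydrogens = 20.
Molecular formula: C13H20N2O

C13H20N2O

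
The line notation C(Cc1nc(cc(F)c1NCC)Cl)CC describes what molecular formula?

Heavy atoms from the SMILES: 11 C, 1 Cl, 1 F, 2 N.
Implicit hydrogens by atom environment:
  4 × C: 2 H each → 8
  4 × C (aromatic): no H
  2 × C: 3 H each → 6
  1 × C (aromatic): 1 H
  1 × Cl: no H
  1 × F: no H
  1 × N: 1 H
  1 × N (aromatic): no H
  Total hydrogens = 16.
Molecular formula: C11H16ClFN2

C11H16ClFN2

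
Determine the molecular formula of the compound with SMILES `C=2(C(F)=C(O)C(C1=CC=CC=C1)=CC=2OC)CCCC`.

C17H19FO2

Heavy atoms from the SMILES: 17 C, 1 F, 2 O.
Implicit hydrogens by atom environment:
  6 × C (aromatic): 1 H each → 6
  6 × C (aromatic): no H
  3 × C: 2 H each → 6
  2 × C: 3 H each → 6
  1 × F: no H
  1 × O: 1 H
  1 × O: no H
  Total hydrogens = 19.
Molecular formula: C17H19FO2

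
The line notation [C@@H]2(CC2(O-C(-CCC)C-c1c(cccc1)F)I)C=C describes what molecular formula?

Heavy atoms from the SMILES: 16 C, 1 F, 1 I, 1 O.
Implicit hydrogens by atom environment:
  5 × C: 2 H each → 10
  4 × C (aromatic): 1 H each → 4
  3 × C: 1 H each → 3
  2 × C (aromatic): no H
  1 × C: 3 H
  1 × C: no H
  1 × F: no H
  1 × I: no H
  1 × O: no H
  Total hydrogens = 20.
Molecular formula: C16H20FIO

C16H20FIO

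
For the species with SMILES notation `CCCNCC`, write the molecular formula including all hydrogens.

Heavy atoms from the SMILES: 5 C, 1 N.
Implicit hydrogens by atom environment:
  3 × C: 2 H each → 6
  2 × C: 3 H each → 6
  1 × N: 1 H
  Total hydrogens = 13.
Molecular formula: C5H13N

C5H13N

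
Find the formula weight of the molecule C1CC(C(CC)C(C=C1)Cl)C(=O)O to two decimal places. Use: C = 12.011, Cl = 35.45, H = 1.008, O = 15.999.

Molecular formula: C10H15ClO2.
M = 10×12.011 + 1×35.45 + 15×1.008 + 2×15.999 = 202.68 g/mol.

202.68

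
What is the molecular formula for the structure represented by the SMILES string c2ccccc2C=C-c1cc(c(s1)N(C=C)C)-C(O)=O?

Heavy atoms from the SMILES: 16 C, 1 N, 2 O, 1 S.
Implicit hydrogens by atom environment:
  6 × C (aromatic): 1 H each → 6
  4 × C (aromatic): no H
  3 × C: 1 H each → 3
  1 × C: 3 H
  1 × C: 2 H
  1 × C: no H
  1 × N: no H
  1 × O: 1 H
  1 × O: no H
  1 × S (aromatic): no H
  Total hydrogens = 15.
Molecular formula: C16H15NO2S

C16H15NO2S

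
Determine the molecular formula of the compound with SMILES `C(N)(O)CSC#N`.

Heavy atoms from the SMILES: 3 C, 2 N, 1 O, 1 S.
Implicit hydrogens by atom environment:
  1 × C: 2 H
  1 × C: 1 H
  1 × C: no H
  1 × N: 2 H
  1 × N: no H
  1 × O: 1 H
  1 × S: no H
  Total hydrogens = 6.
Molecular formula: C3H6N2OS

C3H6N2OS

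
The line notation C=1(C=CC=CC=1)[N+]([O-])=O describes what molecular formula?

C6H5NO2

Heavy atoms from the SMILES: 6 C, 1 N, 2 O.
Implicit hydrogens by atom environment:
  5 × C (aromatic): 1 H each → 5
  1 × C (aromatic): no H
  1 × N (charge +1): no H
  1 × O: no H
  1 × O (charge -1): no H
  Total hydrogens = 5.
Molecular formula: C6H5NO2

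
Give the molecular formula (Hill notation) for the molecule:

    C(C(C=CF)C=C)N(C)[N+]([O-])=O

C7H11FN2O2

Heavy atoms from the SMILES: 7 C, 1 F, 2 N, 2 O.
Implicit hydrogens by atom environment:
  4 × C: 1 H each → 4
  2 × C: 2 H each → 4
  1 × C: 3 H
  1 × F: no H
  1 × N: no H
  1 × N (charge +1): no H
  1 × O: no H
  1 × O (charge -1): no H
  Total hydrogens = 11.
Molecular formula: C7H11FN2O2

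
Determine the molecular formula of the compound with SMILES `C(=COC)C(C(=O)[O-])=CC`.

C7H9O3-

Heavy atoms from the SMILES: 7 C, 3 O.
Implicit hydrogens by atom environment:
  3 × C: 1 H each → 3
  2 × C: 3 H each → 6
  2 × C: no H
  2 × O: no H
  1 × O (charge -1): no H
  Total hydrogens = 9.
Net charge -1.
Molecular formula: C7H9O3-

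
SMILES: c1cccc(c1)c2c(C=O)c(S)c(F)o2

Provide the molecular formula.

Heavy atoms from the SMILES: 11 C, 1 F, 2 O, 1 S.
Implicit hydrogens by atom environment:
  5 × C (aromatic): 1 H each → 5
  5 × C (aromatic): no H
  1 × C: 1 H
  1 × F: no H
  1 × O (aromatic): no H
  1 × O: no H
  1 × S: 1 H
  Total hydrogens = 7.
Molecular formula: C11H7FO2S

C11H7FO2S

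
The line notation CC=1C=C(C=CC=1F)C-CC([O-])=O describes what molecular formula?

C10H10FO2-

Heavy atoms from the SMILES: 10 C, 1 F, 2 O.
Implicit hydrogens by atom environment:
  3 × C (aromatic): 1 H each → 3
  3 × C (aromatic): no H
  2 × C: 2 H each → 4
  1 × C: 3 H
  1 × C: no H
  1 × F: no H
  1 × O: no H
  1 × O (charge -1): no H
  Total hydrogens = 10.
Net charge -1.
Molecular formula: C10H10FO2-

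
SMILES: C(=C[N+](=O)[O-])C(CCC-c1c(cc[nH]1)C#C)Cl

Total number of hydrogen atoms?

Hydrogens are implicit in SMILES; fill each atom to its normal valence:
  4 × C: 1 H each → 4
  3 × C: 2 H each → 6
  2 × C (aromatic): 1 H each → 2
  2 × C (aromatic): no H
  1 × C: no H
  1 × Cl: no H
  1 × N (aromatic): 1 H
  1 × N (charge +1): no H
  1 × O: no H
  1 × O (charge -1): no H
  Total hydrogens = 13.

13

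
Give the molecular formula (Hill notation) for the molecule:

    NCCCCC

C5H13N

Heavy atoms from the SMILES: 5 C, 1 N.
Implicit hydrogens by atom environment:
  4 × C: 2 H each → 8
  1 × C: 3 H
  1 × N: 2 H
  Total hydrogens = 13.
Molecular formula: C5H13N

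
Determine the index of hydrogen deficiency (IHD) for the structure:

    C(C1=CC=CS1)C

Molecular formula from the SMILES: C6H8S.
DoU = (2C + 2 + N − H − X)/2 = (2·6 + 2 + 0 − 8 − 0)/2 = 6/2 = 3.
(Structurally: 1 ring(s) + 2 π bond(s) = 3.)

3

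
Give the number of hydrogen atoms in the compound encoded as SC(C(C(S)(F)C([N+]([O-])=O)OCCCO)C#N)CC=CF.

Hydrogens are implicit in SMILES; fill each atom to its normal valence:
  5 × C: 1 H each → 5
  4 × C: 2 H each → 8
  2 × C: no H
  2 × F: no H
  2 × O: no H
  2 × S: 1 H each → 2
  1 × N: no H
  1 × N (charge +1): no H
  1 × O: 1 H
  1 × O (charge -1): no H
  Total hydrogens = 16.

16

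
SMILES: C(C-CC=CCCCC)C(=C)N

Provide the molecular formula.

C11H21N

Heavy atoms from the SMILES: 11 C, 1 N.
Implicit hydrogens by atom environment:
  7 × C: 2 H each → 14
  2 × C: 1 H each → 2
  1 × C: 3 H
  1 × C: no H
  1 × N: 2 H
  Total hydrogens = 21.
Molecular formula: C11H21N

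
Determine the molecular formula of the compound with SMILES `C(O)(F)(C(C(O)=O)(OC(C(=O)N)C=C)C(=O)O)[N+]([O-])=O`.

Heavy atoms from the SMILES: 8 C, 1 F, 2 N, 9 O.
Implicit hydrogens by atom environment:
  5 × C: no H
  5 × O: no H
  3 × O: 1 H each → 3
  2 × C: 1 H each → 2
  1 × C: 2 H
  1 × F: no H
  1 × N: 2 H
  1 × N (charge +1): no H
  1 × O (charge -1): no H
  Total hydrogens = 9.
Molecular formula: C8H9FN2O9

C8H9FN2O9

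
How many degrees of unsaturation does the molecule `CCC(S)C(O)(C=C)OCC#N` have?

Molecular formula from the SMILES: C8H13NO2S.
DoU = (2C + 2 + N − H − X)/2 = (2·8 + 2 + 1 − 13 − 0)/2 = 6/2 = 3.
(Structurally: 0 ring(s) + 3 π bond(s) = 3.)

3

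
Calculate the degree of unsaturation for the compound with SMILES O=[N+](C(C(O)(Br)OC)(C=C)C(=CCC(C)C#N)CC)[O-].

Molecular formula from the SMILES: C13H19BrN2O4.
DoU = (2C + 2 + N − H − X)/2 = (2·13 + 2 + 2 − 19 − 1)/2 = 10/2 = 5.
(Structurally: 0 ring(s) + 5 π bond(s) = 5.)

5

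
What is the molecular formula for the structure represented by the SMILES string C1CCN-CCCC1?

C7H15N

Heavy atoms from the SMILES: 7 C, 1 N.
Implicit hydrogens by atom environment:
  7 × C: 2 H each → 14
  1 × N: 1 H
  Total hydrogens = 15.
Molecular formula: C7H15N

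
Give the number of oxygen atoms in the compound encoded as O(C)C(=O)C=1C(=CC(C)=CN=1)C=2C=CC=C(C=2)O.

3

The symbol for oxygen appears 3 times in the SMILES.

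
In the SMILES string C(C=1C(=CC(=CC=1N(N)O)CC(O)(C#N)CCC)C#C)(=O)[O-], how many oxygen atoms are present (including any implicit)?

4

The symbol for oxygen appears 4 times in the SMILES.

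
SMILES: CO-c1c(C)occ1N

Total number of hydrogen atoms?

9

Hydrogens are implicit in SMILES; fill each atom to its normal valence:
  3 × C (aromatic): no H
  2 × C: 3 H each → 6
  1 × C (aromatic): 1 H
  1 × N: 2 H
  1 × O (aromatic): no H
  1 × O: no H
  Total hydrogens = 9.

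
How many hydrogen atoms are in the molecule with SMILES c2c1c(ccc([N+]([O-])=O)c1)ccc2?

7

Hydrogens are implicit in SMILES; fill each atom to its normal valence:
  7 × C (aromatic): 1 H each → 7
  3 × C (aromatic): no H
  1 × N (charge +1): no H
  1 × O: no H
  1 × O (charge -1): no H
  Total hydrogens = 7.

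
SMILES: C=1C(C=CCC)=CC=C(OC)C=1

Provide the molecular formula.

C11H14O

Heavy atoms from the SMILES: 11 C, 1 O.
Implicit hydrogens by atom environment:
  4 × C (aromatic): 1 H each → 4
  2 × C: 3 H each → 6
  2 × C: 1 H each → 2
  2 × C (aromatic): no H
  1 × C: 2 H
  1 × O: no H
  Total hydrogens = 14.
Molecular formula: C11H14O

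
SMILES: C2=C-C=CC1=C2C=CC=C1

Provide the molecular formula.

C10H8

Heavy atoms from the SMILES: 10 C.
Implicit hydrogens by atom environment:
  8 × C (aromatic): 1 H each → 8
  2 × C (aromatic): no H
  Total hydrogens = 8.
Molecular formula: C10H8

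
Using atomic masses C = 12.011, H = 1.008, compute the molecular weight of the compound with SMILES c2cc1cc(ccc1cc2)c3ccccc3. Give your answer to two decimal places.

204.27

Molecular formula: C16H12.
M = 16×12.011 + 12×1.008 = 204.27 g/mol.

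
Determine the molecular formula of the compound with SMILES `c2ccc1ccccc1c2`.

C10H8

Heavy atoms from the SMILES: 10 C.
Implicit hydrogens by atom environment:
  8 × C (aromatic): 1 H each → 8
  2 × C (aromatic): no H
  Total hydrogens = 8.
Molecular formula: C10H8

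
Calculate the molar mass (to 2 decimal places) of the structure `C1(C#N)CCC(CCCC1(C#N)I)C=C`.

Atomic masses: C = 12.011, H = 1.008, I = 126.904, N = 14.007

Molecular formula: C12H15IN2.
M = 12×12.011 + 15×1.008 + 1×126.904 + 2×14.007 = 314.17 g/mol.

314.17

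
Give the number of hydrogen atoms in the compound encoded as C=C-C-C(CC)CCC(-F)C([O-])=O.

Hydrogens are implicit in SMILES; fill each atom to its normal valence:
  5 × C: 2 H each → 10
  3 × C: 1 H each → 3
  1 × C: 3 H
  1 × C: no H
  1 × F: no H
  1 × O: no H
  1 × O (charge -1): no H
  Total hydrogens = 16.

16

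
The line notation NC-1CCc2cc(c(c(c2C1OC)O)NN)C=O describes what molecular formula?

C12H17N3O3

Heavy atoms from the SMILES: 12 C, 3 N, 3 O.
Implicit hydrogens by atom environment:
  5 × C (aromatic): no H
  3 × C: 1 H each → 3
  2 × C: 2 H each → 4
  2 × N: 2 H each → 4
  2 × O: no H
  1 × C: 3 H
  1 × C (aromatic): 1 H
  1 × N: 1 H
  1 × O: 1 H
  Total hydrogens = 17.
Molecular formula: C12H17N3O3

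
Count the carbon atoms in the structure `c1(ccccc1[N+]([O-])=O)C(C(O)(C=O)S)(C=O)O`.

The symbol for carbon appears 10 times in the SMILES. Lowercase c denotes aromatic carbon and counts toward C.

10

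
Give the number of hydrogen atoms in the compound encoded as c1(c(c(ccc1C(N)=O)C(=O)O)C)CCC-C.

Hydrogens are implicit in SMILES; fill each atom to its normal valence:
  4 × C (aromatic): no H
  3 × C: 2 H each → 6
  2 × C: 3 H each → 6
  2 × C (aromatic): 1 H each → 2
  2 × C: no H
  2 × O: no H
  1 × N: 2 H
  1 × O: 1 H
  Total hydrogens = 17.

17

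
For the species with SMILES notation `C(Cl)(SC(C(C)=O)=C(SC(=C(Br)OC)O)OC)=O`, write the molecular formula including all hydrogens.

Heavy atoms from the SMILES: 1 Br, 9 C, 1 Cl, 5 O, 2 S.
Implicit hydrogens by atom environment:
  6 × C: no H
  4 × O: no H
  3 × C: 3 H each → 9
  2 × S: no H
  1 × Br: no H
  1 × Cl: no H
  1 × O: 1 H
  Total hydrogens = 10.
Molecular formula: C9H10BrClO5S2

C9H10BrClO5S2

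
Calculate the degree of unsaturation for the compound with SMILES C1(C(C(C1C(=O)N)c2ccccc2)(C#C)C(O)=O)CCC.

Molecular formula from the SMILES: C17H19NO3.
DoU = (2C + 2 + N − H − X)/2 = (2·17 + 2 + 1 − 19 − 0)/2 = 18/2 = 9.
(Structurally: 2 ring(s) + 7 π bond(s) = 9.)

9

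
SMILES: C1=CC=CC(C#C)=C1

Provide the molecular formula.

C8H6

Heavy atoms from the SMILES: 8 C.
Implicit hydrogens by atom environment:
  5 × C (aromatic): 1 H each → 5
  1 × C: 1 H
  1 × C (aromatic): no H
  1 × C: no H
  Total hydrogens = 6.
Molecular formula: C8H6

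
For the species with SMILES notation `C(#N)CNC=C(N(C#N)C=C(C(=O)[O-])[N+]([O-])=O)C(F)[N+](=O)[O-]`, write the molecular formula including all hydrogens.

Heavy atoms from the SMILES: 9 C, 1 F, 6 N, 6 O.
Implicit hydrogens by atom environment:
  5 × C: no H
  3 × C: 1 H each → 3
  3 × N: no H
  3 × O: no H
  3 × O (charge -1): no H
  2 × N (charge +1): no H
  1 × C: 2 H
  1 × F: no H
  1 × N: 1 H
  Total hydrogens = 6.
Net charge -1.
Molecular formula: C9H6FN6O6-

C9H6FN6O6-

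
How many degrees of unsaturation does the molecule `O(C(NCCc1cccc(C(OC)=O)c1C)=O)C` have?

6

Molecular formula from the SMILES: C13H17NO4.
DoU = (2C + 2 + N − H − X)/2 = (2·13 + 2 + 1 − 17 − 0)/2 = 12/2 = 6.
(Structurally: 1 ring(s) + 5 π bond(s) = 6.)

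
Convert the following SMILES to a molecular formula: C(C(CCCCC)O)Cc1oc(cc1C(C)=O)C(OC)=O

Heavy atoms from the SMILES: 16 C, 5 O.
Implicit hydrogens by atom environment:
  6 × C: 2 H each → 12
  3 × C: 3 H each → 9
  3 × C (aromatic): no H
  3 × O: no H
  2 × C: no H
  1 × C (aromatic): 1 H
  1 × C: 1 H
  1 × O: 1 H
  1 × O (aromatic): no H
  Total hydrogens = 24.
Molecular formula: C16H24O5

C16H24O5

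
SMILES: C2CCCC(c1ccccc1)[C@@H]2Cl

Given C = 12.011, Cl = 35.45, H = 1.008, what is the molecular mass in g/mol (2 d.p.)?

194.70

Molecular formula: C12H15Cl.
M = 12×12.011 + 1×35.45 + 15×1.008 = 194.70 g/mol.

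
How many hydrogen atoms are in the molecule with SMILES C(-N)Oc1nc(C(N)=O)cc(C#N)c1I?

Hydrogens are implicit in SMILES; fill each atom to its normal valence:
  4 × C (aromatic): no H
  2 × C: no H
  2 × N: 2 H each → 4
  2 × O: no H
  1 × C: 2 H
  1 × C (aromatic): 1 H
  1 × I: no H
  1 × N (aromatic): no H
  1 × N: no H
  Total hydrogens = 7.

7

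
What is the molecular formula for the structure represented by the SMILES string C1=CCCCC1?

C6H10

Heavy atoms from the SMILES: 6 C.
Implicit hydrogens by atom environment:
  4 × C: 2 H each → 8
  2 × C: 1 H each → 2
  Total hydrogens = 10.
Molecular formula: C6H10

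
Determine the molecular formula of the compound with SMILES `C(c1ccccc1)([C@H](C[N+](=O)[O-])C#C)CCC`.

C14H17NO2

Heavy atoms from the SMILES: 14 C, 1 N, 2 O.
Implicit hydrogens by atom environment:
  5 × C (aromatic): 1 H each → 5
  3 × C: 2 H each → 6
  3 × C: 1 H each → 3
  1 × C: 3 H
  1 × C (aromatic): no H
  1 × C: no H
  1 × N (charge +1): no H
  1 × O: no H
  1 × O (charge -1): no H
  Total hydrogens = 17.
Molecular formula: C14H17NO2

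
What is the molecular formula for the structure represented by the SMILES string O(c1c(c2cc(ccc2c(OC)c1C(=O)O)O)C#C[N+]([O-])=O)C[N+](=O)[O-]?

C15H10N2O9

Heavy atoms from the SMILES: 15 C, 2 N, 9 O.
Implicit hydrogens by atom environment:
  7 × C (aromatic): no H
  5 × O: no H
  3 × C (aromatic): 1 H each → 3
  3 × C: no H
  2 × N (charge +1): no H
  2 × O: 1 H each → 2
  2 × O (charge -1): no H
  1 × C: 3 H
  1 × C: 2 H
  Total hydrogens = 10.
Molecular formula: C15H10N2O9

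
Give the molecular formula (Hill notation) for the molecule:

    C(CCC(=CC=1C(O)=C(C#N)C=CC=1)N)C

Heavy atoms from the SMILES: 13 C, 2 N, 1 O.
Implicit hydrogens by atom environment:
  3 × C: 2 H each → 6
  3 × C (aromatic): 1 H each → 3
  3 × C (aromatic): no H
  2 × C: no H
  1 × C: 3 H
  1 × C: 1 H
  1 × N: 2 H
  1 × N: no H
  1 × O: 1 H
  Total hydrogens = 16.
Molecular formula: C13H16N2O

C13H16N2O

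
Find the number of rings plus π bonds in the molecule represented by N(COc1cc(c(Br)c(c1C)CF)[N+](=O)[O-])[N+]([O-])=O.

6

Molecular formula from the SMILES: C9H9BrFN3O5.
DoU = (2C + 2 + N − H − X)/2 = (2·9 + 2 + 3 − 9 − 2)/2 = 12/2 = 6.
(Structurally: 1 ring(s) + 5 π bond(s) = 6.)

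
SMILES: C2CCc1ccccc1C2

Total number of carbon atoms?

10

The symbol for carbon appears 10 times in the SMILES. Lowercase c denotes aromatic carbon and counts toward C.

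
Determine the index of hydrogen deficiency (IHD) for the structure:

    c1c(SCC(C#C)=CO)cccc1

Molecular formula from the SMILES: C11H10OS.
DoU = (2C + 2 + N − H − X)/2 = (2·11 + 2 + 0 − 10 − 0)/2 = 14/2 = 7.
(Structurally: 1 ring(s) + 6 π bond(s) = 7.)

7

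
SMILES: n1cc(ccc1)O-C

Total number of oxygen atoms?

1

The symbol for oxygen appears 1 time in the SMILES.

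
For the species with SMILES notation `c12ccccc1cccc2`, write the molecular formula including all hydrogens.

Heavy atoms from the SMILES: 10 C.
Implicit hydrogens by atom environment:
  8 × C (aromatic): 1 H each → 8
  2 × C (aromatic): no H
  Total hydrogens = 8.
Molecular formula: C10H8

C10H8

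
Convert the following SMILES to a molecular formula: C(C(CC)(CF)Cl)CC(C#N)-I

C8H12ClFIN

Heavy atoms from the SMILES: 8 C, 1 Cl, 1 F, 1 I, 1 N.
Implicit hydrogens by atom environment:
  4 × C: 2 H each → 8
  2 × C: no H
  1 × C: 3 H
  1 × C: 1 H
  1 × Cl: no H
  1 × F: no H
  1 × I: no H
  1 × N: no H
  Total hydrogens = 12.
Molecular formula: C8H12ClFIN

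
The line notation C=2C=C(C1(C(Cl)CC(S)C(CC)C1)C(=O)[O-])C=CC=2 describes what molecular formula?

C15H18ClO2S-

Heavy atoms from the SMILES: 15 C, 1 Cl, 2 O, 1 S.
Implicit hydrogens by atom environment:
  5 × C (aromatic): 1 H each → 5
  3 × C: 2 H each → 6
  3 × C: 1 H each → 3
  2 × C: no H
  1 × C: 3 H
  1 × C (aromatic): no H
  1 × Cl: no H
  1 × O: no H
  1 × O (charge -1): no H
  1 × S: 1 H
  Total hydrogens = 18.
Net charge -1.
Molecular formula: C15H18ClO2S-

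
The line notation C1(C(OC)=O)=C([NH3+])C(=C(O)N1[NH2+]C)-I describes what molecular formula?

Heavy atoms from the SMILES: 7 C, 1 I, 3 N, 3 O.
Implicit hydrogens by atom environment:
  4 × C (aromatic): no H
  2 × C: 3 H each → 6
  2 × O: no H
  1 × C: no H
  1 × I: no H
  1 × N (charge +1): 3 H
  1 × N (charge +1): 2 H
  1 × N (aromatic): no H
  1 × O: 1 H
  Total hydrogens = 12.
Net charge +2.
Molecular formula: [C7H12IN3O3]2+

[C7H12IN3O3]2+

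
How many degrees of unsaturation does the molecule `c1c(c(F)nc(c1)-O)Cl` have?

Molecular formula from the SMILES: C5H3ClFNO.
DoU = (2C + 2 + N − H − X)/2 = (2·5 + 2 + 1 − 3 − 2)/2 = 8/2 = 4.
(Structurally: 1 ring(s) + 3 π bond(s) = 4.)

4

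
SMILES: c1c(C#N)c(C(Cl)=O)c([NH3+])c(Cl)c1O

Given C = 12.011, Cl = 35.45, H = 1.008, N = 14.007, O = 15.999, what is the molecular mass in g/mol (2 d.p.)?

Molecular formula: C8H5Cl2N2O2+.
M = 8×12.011 + 2×35.45 + 5×1.008 + 2×14.007 + 2×15.999 = 232.04 g/mol.

232.04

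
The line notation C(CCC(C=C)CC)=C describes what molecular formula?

Heavy atoms from the SMILES: 9 C.
Implicit hydrogens by atom environment:
  5 × C: 2 H each → 10
  3 × C: 1 H each → 3
  1 × C: 3 H
  Total hydrogens = 16.
Molecular formula: C9H16

C9H16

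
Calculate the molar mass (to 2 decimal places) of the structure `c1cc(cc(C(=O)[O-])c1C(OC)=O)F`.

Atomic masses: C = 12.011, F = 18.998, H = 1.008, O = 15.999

197.14

Molecular formula: C9H6FO4-.
M = 9×12.011 + 1×18.998 + 6×1.008 + 4×15.999 = 197.14 g/mol.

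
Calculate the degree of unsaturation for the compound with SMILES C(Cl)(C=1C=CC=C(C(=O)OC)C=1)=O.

6

Molecular formula from the SMILES: C9H7ClO3.
DoU = (2C + 2 + N − H − X)/2 = (2·9 + 2 + 0 − 7 − 1)/2 = 12/2 = 6.
(Structurally: 1 ring(s) + 5 π bond(s) = 6.)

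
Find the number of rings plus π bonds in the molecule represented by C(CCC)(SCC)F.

0

Molecular formula from the SMILES: C6H13FS.
DoU = (2C + 2 + N − H − X)/2 = (2·6 + 2 + 0 − 13 − 1)/2 = 0/2 = 0.
(Structurally: 0 ring(s) + 0 π bond(s) = 0.)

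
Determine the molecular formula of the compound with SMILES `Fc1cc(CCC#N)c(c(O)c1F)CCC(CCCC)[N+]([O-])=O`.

Heavy atoms from the SMILES: 16 C, 2 F, 2 N, 3 O.
Implicit hydrogens by atom environment:
  7 × C: 2 H each → 14
  5 × C (aromatic): no H
  2 × F: no H
  1 × C: 3 H
  1 × C (aromatic): 1 H
  1 × C: 1 H
  1 × C: no H
  1 × N (charge +1): no H
  1 × N: no H
  1 × O: 1 H
  1 × O: no H
  1 × O (charge -1): no H
  Total hydrogens = 20.
Molecular formula: C16H20F2N2O3

C16H20F2N2O3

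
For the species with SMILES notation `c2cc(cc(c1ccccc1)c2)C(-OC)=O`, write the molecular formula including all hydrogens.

C14H12O2

Heavy atoms from the SMILES: 14 C, 2 O.
Implicit hydrogens by atom environment:
  9 × C (aromatic): 1 H each → 9
  3 × C (aromatic): no H
  2 × O: no H
  1 × C: 3 H
  1 × C: no H
  Total hydrogens = 12.
Molecular formula: C14H12O2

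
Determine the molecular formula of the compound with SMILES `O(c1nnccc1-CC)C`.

Heavy atoms from the SMILES: 7 C, 2 N, 1 O.
Implicit hydrogens by atom environment:
  2 × C: 3 H each → 6
  2 × C (aromatic): 1 H each → 2
  2 × C (aromatic): no H
  2 × N (aromatic): no H
  1 × C: 2 H
  1 × O: no H
  Total hydrogens = 10.
Molecular formula: C7H10N2O

C7H10N2O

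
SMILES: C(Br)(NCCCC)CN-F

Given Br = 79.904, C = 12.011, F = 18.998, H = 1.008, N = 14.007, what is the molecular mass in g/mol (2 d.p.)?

213.09

Molecular formula: C6H14BrFN2.
M = 1×79.904 + 6×12.011 + 1×18.998 + 14×1.008 + 2×14.007 = 213.09 g/mol.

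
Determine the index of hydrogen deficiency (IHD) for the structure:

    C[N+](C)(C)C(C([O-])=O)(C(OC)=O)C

Molecular formula from the SMILES: C8H15NO4.
DoU = (2C + 2 + N − H − X)/2 = (2·8 + 2 + 1 − 15 − 0)/2 = 4/2 = 2.
(Structurally: 0 ring(s) + 2 π bond(s) = 2.)

2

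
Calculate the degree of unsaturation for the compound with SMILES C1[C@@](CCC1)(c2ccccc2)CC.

5

Molecular formula from the SMILES: C13H18.
DoU = (2C + 2 + N − H − X)/2 = (2·13 + 2 + 0 − 18 − 0)/2 = 10/2 = 5.
(Structurally: 2 ring(s) + 3 π bond(s) = 5.)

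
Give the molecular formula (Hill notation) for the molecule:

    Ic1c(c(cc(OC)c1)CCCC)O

Heavy atoms from the SMILES: 11 C, 1 I, 2 O.
Implicit hydrogens by atom environment:
  4 × C (aromatic): no H
  3 × C: 2 H each → 6
  2 × C: 3 H each → 6
  2 × C (aromatic): 1 H each → 2
  1 × I: no H
  1 × O: 1 H
  1 × O: no H
  Total hydrogens = 15.
Molecular formula: C11H15IO2

C11H15IO2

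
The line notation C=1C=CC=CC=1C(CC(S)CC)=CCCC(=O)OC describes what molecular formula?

C16H22O2S

Heavy atoms from the SMILES: 16 C, 2 O, 1 S.
Implicit hydrogens by atom environment:
  5 × C (aromatic): 1 H each → 5
  4 × C: 2 H each → 8
  2 × C: 3 H each → 6
  2 × C: 1 H each → 2
  2 × C: no H
  2 × O: no H
  1 × C (aromatic): no H
  1 × S: 1 H
  Total hydrogens = 22.
Molecular formula: C16H22O2S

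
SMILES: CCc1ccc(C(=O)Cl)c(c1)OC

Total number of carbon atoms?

10

The symbol for carbon appears 10 times in the SMILES. Lowercase c denotes aromatic carbon and counts toward C.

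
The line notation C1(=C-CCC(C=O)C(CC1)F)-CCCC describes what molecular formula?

Heavy atoms from the SMILES: 13 C, 1 F, 1 O.
Implicit hydrogens by atom environment:
  7 × C: 2 H each → 14
  4 × C: 1 H each → 4
  1 × C: 3 H
  1 × C: no H
  1 × F: no H
  1 × O: no H
  Total hydrogens = 21.
Molecular formula: C13H21FO

C13H21FO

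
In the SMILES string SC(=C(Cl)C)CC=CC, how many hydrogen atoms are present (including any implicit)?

11

Hydrogens are implicit in SMILES; fill each atom to its normal valence:
  2 × C: 3 H each → 6
  2 × C: 1 H each → 2
  2 × C: no H
  1 × C: 2 H
  1 × Cl: no H
  1 × S: 1 H
  Total hydrogens = 11.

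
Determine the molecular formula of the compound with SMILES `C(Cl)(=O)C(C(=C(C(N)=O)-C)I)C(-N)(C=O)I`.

C8H9ClI2N2O3

Heavy atoms from the SMILES: 8 C, 1 Cl, 2 I, 2 N, 3 O.
Implicit hydrogens by atom environment:
  5 × C: no H
  3 × O: no H
  2 × C: 1 H each → 2
  2 × I: no H
  2 × N: 2 H each → 4
  1 × C: 3 H
  1 × Cl: no H
  Total hydrogens = 9.
Molecular formula: C8H9ClI2N2O3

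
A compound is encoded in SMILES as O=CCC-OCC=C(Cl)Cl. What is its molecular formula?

Heavy atoms from the SMILES: 6 C, 2 Cl, 2 O.
Implicit hydrogens by atom environment:
  3 × C: 2 H each → 6
  2 × C: 1 H each → 2
  2 × Cl: no H
  2 × O: no H
  1 × C: no H
  Total hydrogens = 8.
Molecular formula: C6H8Cl2O2

C6H8Cl2O2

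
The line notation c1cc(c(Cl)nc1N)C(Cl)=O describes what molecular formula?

Heavy atoms from the SMILES: 6 C, 2 Cl, 2 N, 1 O.
Implicit hydrogens by atom environment:
  3 × C (aromatic): no H
  2 × C (aromatic): 1 H each → 2
  2 × Cl: no H
  1 × C: no H
  1 × N: 2 H
  1 × N (aromatic): no H
  1 × O: no H
  Total hydrogens = 4.
Molecular formula: C6H4Cl2N2O

C6H4Cl2N2O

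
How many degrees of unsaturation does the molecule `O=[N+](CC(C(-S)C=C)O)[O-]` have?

Molecular formula from the SMILES: C5H9NO3S.
DoU = (2C + 2 + N − H − X)/2 = (2·5 + 2 + 1 − 9 − 0)/2 = 4/2 = 2.
(Structurally: 0 ring(s) + 2 π bond(s) = 2.)

2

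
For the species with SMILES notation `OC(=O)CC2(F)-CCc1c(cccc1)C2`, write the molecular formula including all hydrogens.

C12H13FO2

Heavy atoms from the SMILES: 12 C, 1 F, 2 O.
Implicit hydrogens by atom environment:
  4 × C: 2 H each → 8
  4 × C (aromatic): 1 H each → 4
  2 × C (aromatic): no H
  2 × C: no H
  1 × F: no H
  1 × O: 1 H
  1 × O: no H
  Total hydrogens = 13.
Molecular formula: C12H13FO2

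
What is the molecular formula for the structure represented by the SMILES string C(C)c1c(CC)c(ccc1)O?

C10H14O

Heavy atoms from the SMILES: 10 C, 1 O.
Implicit hydrogens by atom environment:
  3 × C (aromatic): 1 H each → 3
  3 × C (aromatic): no H
  2 × C: 3 H each → 6
  2 × C: 2 H each → 4
  1 × O: 1 H
  Total hydrogens = 14.
Molecular formula: C10H14O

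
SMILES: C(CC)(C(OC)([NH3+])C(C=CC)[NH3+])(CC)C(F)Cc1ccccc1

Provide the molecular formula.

[C19H33FN2O]2+

Heavy atoms from the SMILES: 19 C, 1 F, 2 N, 1 O.
Implicit hydrogens by atom environment:
  5 × C (aromatic): 1 H each → 5
  4 × C: 3 H each → 12
  4 × C: 1 H each → 4
  3 × C: 2 H each → 6
  2 × C: no H
  2 × N (charge +1): 3 H each → 6
  1 × C (aromatic): no H
  1 × F: no H
  1 × O: no H
  Total hydrogens = 33.
Net charge +2.
Molecular formula: [C19H33FN2O]2+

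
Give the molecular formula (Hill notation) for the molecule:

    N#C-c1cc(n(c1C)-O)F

C6H5FN2O

Heavy atoms from the SMILES: 6 C, 1 F, 2 N, 1 O.
Implicit hydrogens by atom environment:
  3 × C (aromatic): no H
  1 × C: 3 H
  1 × C (aromatic): 1 H
  1 × C: no H
  1 × F: no H
  1 × N (aromatic): no H
  1 × N: no H
  1 × O: 1 H
  Total hydrogens = 5.
Molecular formula: C6H5FN2O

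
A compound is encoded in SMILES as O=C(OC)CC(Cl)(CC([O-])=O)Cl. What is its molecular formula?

Heavy atoms from the SMILES: 6 C, 2 Cl, 4 O.
Implicit hydrogens by atom environment:
  3 × C: no H
  3 × O: no H
  2 × C: 2 H each → 4
  2 × Cl: no H
  1 × C: 3 H
  1 × O (charge -1): no H
  Total hydrogens = 7.
Net charge -1.
Molecular formula: C6H7Cl2O4-

C6H7Cl2O4-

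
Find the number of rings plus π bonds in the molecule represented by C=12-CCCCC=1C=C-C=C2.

5

Molecular formula from the SMILES: C10H12.
DoU = (2C + 2 + N − H − X)/2 = (2·10 + 2 + 0 − 12 − 0)/2 = 10/2 = 5.
(Structurally: 2 ring(s) + 3 π bond(s) = 5.)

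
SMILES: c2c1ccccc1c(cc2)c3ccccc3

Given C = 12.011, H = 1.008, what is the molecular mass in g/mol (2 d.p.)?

Molecular formula: C16H12.
M = 16×12.011 + 12×1.008 = 204.27 g/mol.

204.27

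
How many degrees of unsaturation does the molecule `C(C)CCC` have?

0

Molecular formula from the SMILES: C5H12.
DoU = (2C + 2 + N − H − X)/2 = (2·5 + 2 + 0 − 12 − 0)/2 = 0/2 = 0.
(Structurally: 0 ring(s) + 0 π bond(s) = 0.)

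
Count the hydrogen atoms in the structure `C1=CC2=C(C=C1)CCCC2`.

Hydrogens are implicit in SMILES; fill each atom to its normal valence:
  4 × C: 2 H each → 8
  4 × C (aromatic): 1 H each → 4
  2 × C (aromatic): no H
  Total hydrogens = 12.

12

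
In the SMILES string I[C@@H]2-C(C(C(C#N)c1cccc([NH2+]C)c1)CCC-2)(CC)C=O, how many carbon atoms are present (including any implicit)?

The symbol for carbon appears 18 times in the SMILES. Lowercase c denotes aromatic carbon and counts toward C.

18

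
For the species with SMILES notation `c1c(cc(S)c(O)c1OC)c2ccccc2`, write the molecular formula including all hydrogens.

Heavy atoms from the SMILES: 13 C, 2 O, 1 S.
Implicit hydrogens by atom environment:
  7 × C (aromatic): 1 H each → 7
  5 × C (aromatic): no H
  1 × C: 3 H
  1 × O: 1 H
  1 × O: no H
  1 × S: 1 H
  Total hydrogens = 12.
Molecular formula: C13H12O2S

C13H12O2S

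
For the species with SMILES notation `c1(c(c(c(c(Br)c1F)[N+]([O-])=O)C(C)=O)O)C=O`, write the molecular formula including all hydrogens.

C9H5BrFNO5

Heavy atoms from the SMILES: 1 Br, 9 C, 1 F, 1 N, 5 O.
Implicit hydrogens by atom environment:
  6 × C (aromatic): no H
  3 × O: no H
  1 × Br: no H
  1 × C: 3 H
  1 × C: 1 H
  1 × C: no H
  1 × F: no H
  1 × N (charge +1): no H
  1 × O: 1 H
  1 × O (charge -1): no H
  Total hydrogens = 5.
Molecular formula: C9H5BrFNO5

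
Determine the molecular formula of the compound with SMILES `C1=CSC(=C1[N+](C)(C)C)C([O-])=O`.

Heavy atoms from the SMILES: 8 C, 1 N, 2 O, 1 S.
Implicit hydrogens by atom environment:
  3 × C: 3 H each → 9
  2 × C (aromatic): 1 H each → 2
  2 × C (aromatic): no H
  1 × C: no H
  1 × N (charge +1): no H
  1 × O: no H
  1 × O (charge -1): no H
  1 × S (aromatic): no H
  Total hydrogens = 11.
Molecular formula: C8H11NO2S

C8H11NO2S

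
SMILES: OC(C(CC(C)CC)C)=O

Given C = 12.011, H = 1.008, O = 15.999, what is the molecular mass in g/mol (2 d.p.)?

144.21

Molecular formula: C8H16O2.
M = 8×12.011 + 16×1.008 + 2×15.999 = 144.21 g/mol.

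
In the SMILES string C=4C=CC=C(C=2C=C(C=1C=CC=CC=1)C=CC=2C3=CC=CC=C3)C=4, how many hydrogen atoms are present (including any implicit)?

18

Hydrogens are implicit in SMILES; fill each atom to its normal valence:
  18 × C (aromatic): 1 H each → 18
  6 × C (aromatic): no H
  Total hydrogens = 18.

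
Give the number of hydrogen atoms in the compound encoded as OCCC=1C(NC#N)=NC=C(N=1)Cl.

7

Hydrogens are implicit in SMILES; fill each atom to its normal valence:
  3 × C (aromatic): no H
  2 × C: 2 H each → 4
  2 × N (aromatic): no H
  1 × C (aromatic): 1 H
  1 × C: no H
  1 × Cl: no H
  1 × N: 1 H
  1 × N: no H
  1 × O: 1 H
  Total hydrogens = 7.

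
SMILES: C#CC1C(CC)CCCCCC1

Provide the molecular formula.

Heavy atoms from the SMILES: 12 C.
Implicit hydrogens by atom environment:
  7 × C: 2 H each → 14
  3 × C: 1 H each → 3
  1 × C: 3 H
  1 × C: no H
  Total hydrogens = 20.
Molecular formula: C12H20

C12H20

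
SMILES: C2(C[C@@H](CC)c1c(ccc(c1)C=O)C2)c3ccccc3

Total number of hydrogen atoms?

20

Hydrogens are implicit in SMILES; fill each atom to its normal valence:
  8 × C (aromatic): 1 H each → 8
  4 × C (aromatic): no H
  3 × C: 2 H each → 6
  3 × C: 1 H each → 3
  1 × C: 3 H
  1 × O: no H
  Total hydrogens = 20.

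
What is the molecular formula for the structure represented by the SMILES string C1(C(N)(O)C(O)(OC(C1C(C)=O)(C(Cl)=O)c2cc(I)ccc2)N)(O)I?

C14H15ClI2N2O6

Heavy atoms from the SMILES: 14 C, 1 Cl, 2 I, 2 N, 6 O.
Implicit hydrogens by atom environment:
  6 × C: no H
  4 × C (aromatic): 1 H each → 4
  3 × O: 1 H each → 3
  3 × O: no H
  2 × C (aromatic): no H
  2 × I: no H
  2 × N: 2 H each → 4
  1 × C: 3 H
  1 × C: 1 H
  1 × Cl: no H
  Total hydrogens = 15.
Molecular formula: C14H15ClI2N2O6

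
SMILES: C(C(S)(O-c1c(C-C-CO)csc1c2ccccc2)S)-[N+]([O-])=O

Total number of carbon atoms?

The symbol for carbon appears 15 times in the SMILES. Lowercase c denotes aromatic carbon and counts toward C.

15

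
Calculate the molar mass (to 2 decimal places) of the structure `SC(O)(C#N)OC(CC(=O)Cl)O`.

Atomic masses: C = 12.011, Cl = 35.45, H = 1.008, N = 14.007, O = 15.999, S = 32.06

211.62

Molecular formula: C5H6ClNO4S.
M = 5×12.011 + 1×35.45 + 6×1.008 + 1×14.007 + 4×15.999 + 1×32.06 = 211.62 g/mol.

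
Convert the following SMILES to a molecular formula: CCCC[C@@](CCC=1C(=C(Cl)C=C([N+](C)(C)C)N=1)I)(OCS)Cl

C16H26Cl2IN2OS+

Heavy atoms from the SMILES: 16 C, 2 Cl, 1 I, 2 N, 1 O, 1 S.
Implicit hydrogens by atom environment:
  6 × C: 2 H each → 12
  4 × C: 3 H each → 12
  4 × C (aromatic): no H
  2 × Cl: no H
  1 × C (aromatic): 1 H
  1 × C: no H
  1 × I: no H
  1 × N (aromatic): no H
  1 × N (charge +1): no H
  1 × O: no H
  1 × S: 1 H
  Total hydrogens = 26.
Net charge +1.
Molecular formula: C16H26Cl2IN2OS+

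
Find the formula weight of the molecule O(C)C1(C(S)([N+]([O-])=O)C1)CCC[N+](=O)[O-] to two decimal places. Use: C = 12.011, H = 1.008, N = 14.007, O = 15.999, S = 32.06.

236.24

Molecular formula: C7H12N2O5S.
M = 7×12.011 + 12×1.008 + 2×14.007 + 5×15.999 + 1×32.06 = 236.24 g/mol.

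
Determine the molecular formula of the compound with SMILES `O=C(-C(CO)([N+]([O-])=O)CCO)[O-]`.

Heavy atoms from the SMILES: 5 C, 1 N, 6 O.
Implicit hydrogens by atom environment:
  3 × C: 2 H each → 6
  2 × C: no H
  2 × O: 1 H each → 2
  2 × O: no H
  2 × O (charge -1): no H
  1 × N (charge +1): no H
  Total hydrogens = 8.
Net charge -1.
Molecular formula: C5H8NO6-

C5H8NO6-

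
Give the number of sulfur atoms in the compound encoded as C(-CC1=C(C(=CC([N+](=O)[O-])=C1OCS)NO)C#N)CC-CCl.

1

The symbol for sulfur appears 1 time in the SMILES.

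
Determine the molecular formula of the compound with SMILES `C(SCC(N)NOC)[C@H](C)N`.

C6H17N3OS

Heavy atoms from the SMILES: 6 C, 3 N, 1 O, 1 S.
Implicit hydrogens by atom environment:
  2 × C: 3 H each → 6
  2 × C: 2 H each → 4
  2 × C: 1 H each → 2
  2 × N: 2 H each → 4
  1 × N: 1 H
  1 × O: no H
  1 × S: no H
  Total hydrogens = 17.
Molecular formula: C6H17N3OS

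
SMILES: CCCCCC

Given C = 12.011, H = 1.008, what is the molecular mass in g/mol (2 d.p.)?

86.18

Molecular formula: C6H14.
M = 6×12.011 + 14×1.008 = 86.18 g/mol.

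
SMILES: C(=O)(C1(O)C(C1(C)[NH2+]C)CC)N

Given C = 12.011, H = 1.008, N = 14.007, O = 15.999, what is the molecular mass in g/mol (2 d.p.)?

Molecular formula: C8H17N2O2+.
M = 8×12.011 + 17×1.008 + 2×14.007 + 2×15.999 = 173.24 g/mol.

173.24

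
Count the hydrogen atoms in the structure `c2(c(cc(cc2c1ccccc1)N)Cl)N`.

11

Hydrogens are implicit in SMILES; fill each atom to its normal valence:
  7 × C (aromatic): 1 H each → 7
  5 × C (aromatic): no H
  2 × N: 2 H each → 4
  1 × Cl: no H
  Total hydrogens = 11.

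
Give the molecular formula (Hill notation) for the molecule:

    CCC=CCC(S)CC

C8H16S

Heavy atoms from the SMILES: 8 C, 1 S.
Implicit hydrogens by atom environment:
  3 × C: 2 H each → 6
  3 × C: 1 H each → 3
  2 × C: 3 H each → 6
  1 × S: 1 H
  Total hydrogens = 16.
Molecular formula: C8H16S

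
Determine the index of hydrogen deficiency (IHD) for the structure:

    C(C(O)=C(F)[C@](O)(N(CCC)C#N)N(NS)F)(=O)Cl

4

Molecular formula from the SMILES: C8H11ClF2N4O3S.
DoU = (2C + 2 + N − H − X)/2 = (2·8 + 2 + 4 − 11 − 3)/2 = 8/2 = 4.
(Structurally: 0 ring(s) + 4 π bond(s) = 4.)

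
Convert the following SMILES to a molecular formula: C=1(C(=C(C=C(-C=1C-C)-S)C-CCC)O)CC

Heavy atoms from the SMILES: 14 C, 1 O, 1 S.
Implicit hydrogens by atom environment:
  5 × C: 2 H each → 10
  5 × C (aromatic): no H
  3 × C: 3 H each → 9
  1 × C (aromatic): 1 H
  1 × O: 1 H
  1 × S: 1 H
  Total hydrogens = 22.
Molecular formula: C14H22OS

C14H22OS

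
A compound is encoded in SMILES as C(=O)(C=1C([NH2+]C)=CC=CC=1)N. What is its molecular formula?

Heavy atoms from the SMILES: 8 C, 2 N, 1 O.
Implicit hydrogens by atom environment:
  4 × C (aromatic): 1 H each → 4
  2 × C (aromatic): no H
  1 × C: 3 H
  1 × C: no H
  1 × N (charge +1): 2 H
  1 × N: 2 H
  1 × O: no H
  Total hydrogens = 11.
Net charge +1.
Molecular formula: C8H11N2O+

C8H11N2O+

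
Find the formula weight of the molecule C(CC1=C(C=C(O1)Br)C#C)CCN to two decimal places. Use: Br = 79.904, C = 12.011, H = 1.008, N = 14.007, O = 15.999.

Molecular formula: C10H12BrNO.
M = 1×79.904 + 10×12.011 + 12×1.008 + 1×14.007 + 1×15.999 = 242.12 g/mol.

242.12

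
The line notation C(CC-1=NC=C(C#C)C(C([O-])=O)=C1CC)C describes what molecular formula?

Heavy atoms from the SMILES: 13 C, 1 N, 2 O.
Implicit hydrogens by atom environment:
  4 × C (aromatic): no H
  3 × C: 2 H each → 6
  2 × C: 3 H each → 6
  2 × C: no H
  1 × C (aromatic): 1 H
  1 × C: 1 H
  1 × N (aromatic): no H
  1 × O: no H
  1 × O (charge -1): no H
  Total hydrogens = 14.
Net charge -1.
Molecular formula: C13H14NO2-

C13H14NO2-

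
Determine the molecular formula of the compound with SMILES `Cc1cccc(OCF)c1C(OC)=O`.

C10H11FO3

Heavy atoms from the SMILES: 10 C, 1 F, 3 O.
Implicit hydrogens by atom environment:
  3 × C (aromatic): 1 H each → 3
  3 × C (aromatic): no H
  3 × O: no H
  2 × C: 3 H each → 6
  1 × C: 2 H
  1 × C: no H
  1 × F: no H
  Total hydrogens = 11.
Molecular formula: C10H11FO3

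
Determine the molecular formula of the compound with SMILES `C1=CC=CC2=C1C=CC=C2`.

Heavy atoms from the SMILES: 10 C.
Implicit hydrogens by atom environment:
  8 × C (aromatic): 1 H each → 8
  2 × C (aromatic): no H
  Total hydrogens = 8.
Molecular formula: C10H8

C10H8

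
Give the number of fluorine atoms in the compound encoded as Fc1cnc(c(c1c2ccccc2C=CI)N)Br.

1

The symbol for fluorine appears 1 time in the SMILES.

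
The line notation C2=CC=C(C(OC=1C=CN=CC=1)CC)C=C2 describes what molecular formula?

C14H15NO

Heavy atoms from the SMILES: 14 C, 1 N, 1 O.
Implicit hydrogens by atom environment:
  9 × C (aromatic): 1 H each → 9
  2 × C (aromatic): no H
  1 × C: 3 H
  1 × C: 2 H
  1 × C: 1 H
  1 × N (aromatic): no H
  1 × O: no H
  Total hydrogens = 15.
Molecular formula: C14H15NO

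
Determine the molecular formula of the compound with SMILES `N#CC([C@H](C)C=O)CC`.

Heavy atoms from the SMILES: 7 C, 1 N, 1 O.
Implicit hydrogens by atom environment:
  3 × C: 1 H each → 3
  2 × C: 3 H each → 6
  1 × C: 2 H
  1 × C: no H
  1 × N: no H
  1 × O: no H
  Total hydrogens = 11.
Molecular formula: C7H11NO

C7H11NO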